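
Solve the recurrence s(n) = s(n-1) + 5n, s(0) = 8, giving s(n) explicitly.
Recurrence: s(n) = s(n-1) + 5n, initial: s(0) = 8.
Telescoping: s(n) = s(0) + 5·Σᵢ₌₁ⁿ i = 8 + 5·n(n+1)/2.

s(n) = 5·n(n+1)/2 + 8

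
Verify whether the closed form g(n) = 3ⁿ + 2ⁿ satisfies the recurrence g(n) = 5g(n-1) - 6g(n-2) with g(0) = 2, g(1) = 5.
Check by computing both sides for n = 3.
From the recurrence with g(0) = 2, g(1) = 5:
  g(0) = 2, g(1) = 5, g(2) = 13, g(3) = 35
  so the recurrence gives g(3) = 35.
From the proposed closed form g(n) = 3ⁿ + 2ⁿ:
  g(3) = 35.
Both sides give 35 at n = 3, and the initial condition(s) match, so the closed form is consistent.

Yes, the closed form is correct.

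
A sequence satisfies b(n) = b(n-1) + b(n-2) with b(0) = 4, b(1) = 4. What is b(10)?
Computing the sequence terms:
4, 4, 8, 12, 20, 32, 52, 84, 136, 220, 356

356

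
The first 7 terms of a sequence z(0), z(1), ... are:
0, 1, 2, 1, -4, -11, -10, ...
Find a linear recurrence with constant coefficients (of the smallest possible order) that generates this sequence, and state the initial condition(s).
Look for the lowest-order linear relation among consecutive terms.
Observation: z(n) - 2·z(n-1) - (-3)·z(n-2) = 0 holds for the shown terms, and no order-1 relation z(n) = α·z(n-1) + β fits.
Check at n=3: 2·2 + (-3)·1 = 1. ✓

z(n) = 2z(n-1) - 3z(n-2), z(0) = 0, z(1) = 1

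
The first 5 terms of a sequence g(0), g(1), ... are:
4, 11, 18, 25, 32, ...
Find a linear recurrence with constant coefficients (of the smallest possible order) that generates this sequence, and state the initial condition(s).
Look for the lowest-order linear relation among consecutive terms.
Observation: consecutive differences are constant (= 7).
Check at n=2: 1·11 + 7 = 18. ✓

g(n) = g(n-1) + 7, g(0) = 4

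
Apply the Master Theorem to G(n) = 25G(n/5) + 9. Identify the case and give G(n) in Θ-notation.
Master Theorem template: G(n) = a·G(n/b) + f(n).
Here: a=25, b=5, f(n)=9
Compute log_b(a) = log_5(25) = 2.
f(n) = 9 = O(n^(2-ε)) with ε = 2. Case 1: G(n) = Θ(n^log_b(a)) = Θ(n^2).

Case 1: G(n) = Θ(n^2)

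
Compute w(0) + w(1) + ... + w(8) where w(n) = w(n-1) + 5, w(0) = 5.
Computing the sequence terms: 5, 10, 15, 20, 25, 30, 35, 40, 45
Adding these values together:

225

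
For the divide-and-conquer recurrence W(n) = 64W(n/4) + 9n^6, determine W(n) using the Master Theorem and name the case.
Master Theorem template: W(n) = a·W(n/b) + f(n).
Here: a=64, b=4, f(n)=9n^6
Compute log_b(a) = log_4(64) = 3.
f(n) = 9n^6 = Ω(n^(3+ε)) with ε = 3, and the regularity condition holds (a·f(n/b) = (a/b^6)·f(n) with a/b^6 = 4^-3 < 1). Case 3: W(n) = Θ(f(n)) = Θ(n^6).

Case 3: W(n) = Θ(n^6)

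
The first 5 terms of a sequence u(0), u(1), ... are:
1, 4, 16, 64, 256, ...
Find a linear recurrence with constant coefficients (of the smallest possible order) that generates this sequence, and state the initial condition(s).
Look for the lowest-order linear relation among consecutive terms.
Observation: each term is 4× the previous.
Check at n=2: 4·4 = 16. ✓

u(n) = 4 × u(n-1), u(0) = 1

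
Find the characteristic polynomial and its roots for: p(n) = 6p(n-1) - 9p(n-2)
Substitute p(n) = rⁿ and divide through by rⁿ⁻²: r² - 6r + 9 = 0
Factor: (r - 3)² = 0, so r = 3 (double root).
General solution: p(n) = (A + Bn)·3ⁿ

Characteristic: r² - 6r + 9 = 0, Roots: r = 3 (double root)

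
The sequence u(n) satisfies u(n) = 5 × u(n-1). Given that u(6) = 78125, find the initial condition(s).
In general u(n) = 5ⁿ · u(0). At n = 6: u(0) = u(6) / 5^6 = 78125 / 15625 = 5.

u(0) = 5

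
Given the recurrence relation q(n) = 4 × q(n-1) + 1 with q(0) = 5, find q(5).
Computing step by step:
q(0) = 5
q(1) = 4 × 5 + 1 = 21
q(2) = 4 × 21 + 1 = 85
q(3) = 4 × 85 + 1 = 341
q(4) = 4 × 341 + 1 = 1365
q(5) = 4 × 1365 + 1 = 5461

5461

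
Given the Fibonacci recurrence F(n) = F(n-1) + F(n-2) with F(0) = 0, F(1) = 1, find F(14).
Computing the sequence terms:
0, 1, 1, 2, 3, 5, 8, 13, 21, 34, 55, 89, 144, 233, 377

377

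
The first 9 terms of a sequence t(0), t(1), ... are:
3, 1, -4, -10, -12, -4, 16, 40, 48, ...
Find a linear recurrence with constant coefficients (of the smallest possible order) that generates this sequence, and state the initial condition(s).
Look for the lowest-order linear relation among consecutive terms.
Observation: t(n) - 2·t(n-1) - (-2)·t(n-2) = 0 holds for the shown terms, and no order-1 relation t(n) = α·t(n-1) + β fits.
Check at n=3: 2·-4 + (-2)·1 = -10. ✓

t(n) = 2t(n-1) - 2t(n-2), t(0) = 3, t(1) = 1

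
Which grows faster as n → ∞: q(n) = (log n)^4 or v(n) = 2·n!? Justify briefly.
Comparing growth rates:
Growth-rate hierarchy: log n ≺ any polynomial ≺ any exponential cⁿ (c>1) ≺ n! ≺ nⁿ.
factorial dominates polylogarithmic (log n)^4 asymptotically.

v(n) grows faster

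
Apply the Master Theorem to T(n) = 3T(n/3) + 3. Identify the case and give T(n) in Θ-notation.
Master Theorem template: T(n) = a·T(n/b) + f(n).
Here: a=3, b=3, f(n)=3
Compute log_b(a) = log_3(3) = 1.
f(n) = 3 = O(n^(1-ε)) with ε = 1. Case 1: T(n) = Θ(n^log_b(a)) = Θ(n).

Case 1: T(n) = Θ(n)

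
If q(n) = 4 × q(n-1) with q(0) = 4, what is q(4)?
Computing step by step:
q(0) = 4
q(1) = 4 × 4 = 16
q(2) = 4 × 16 = 64
q(3) = 4 × 64 = 256
q(4) = 4 × 256 = 1024

1024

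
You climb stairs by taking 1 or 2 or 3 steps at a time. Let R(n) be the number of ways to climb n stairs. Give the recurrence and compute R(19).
Condition on the size of the last step (1 to 3): before it there were n-1, …, n-3 stairs climbed, and these cases are disjoint, so R(n) = R(n-1) + R(n-2) + R(n-3) (order-3 linear recurrence).
Initial conditions by direct count (compositions of i into parts ≤ 3): R(1) = 1; R(2) = 2; R(3) = 4.
Iterating the recurrence: R(4) = 7, R(5) = 13, R(6) = 24, R(7) = 44, R(8) = 81, R(9) = 149, R(10) = 274, R(11) = 504, R(12) = 927, R(13) = 1705, R(14) = 3136, R(15) = 5768, R(16) = 10609, R(17) = 19513, R(18) = 35890, R(19) = 66012.

R(n) = R(n-1) + R(n-2) + R(n-3), R(1) = 1, R(2) = 2, R(3) = 4; R(19) = 66012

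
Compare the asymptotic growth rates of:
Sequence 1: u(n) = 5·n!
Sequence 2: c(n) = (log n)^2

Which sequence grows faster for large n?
Comparing growth rates:
Growth-rate hierarchy: log n ≺ any polynomial ≺ any exponential cⁿ (c>1) ≺ n! ≺ nⁿ.
factorial dominates polylogarithmic (log n)^2 asymptotically.

u(n) grows faster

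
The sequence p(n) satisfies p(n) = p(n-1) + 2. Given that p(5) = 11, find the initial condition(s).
p(5) = p(0) + 5·2, so p(0) = 11 - 10 = 1.

p(0) = 1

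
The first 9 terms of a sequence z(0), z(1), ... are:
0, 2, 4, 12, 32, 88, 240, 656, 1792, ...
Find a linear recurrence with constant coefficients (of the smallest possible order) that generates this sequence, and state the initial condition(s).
Look for the lowest-order linear relation among consecutive terms.
Observation: z(n) - 2·z(n-1) - (2)·z(n-2) = 0 holds for the shown terms, and no order-1 relation z(n) = α·z(n-1) + β fits.
Check at n=3: 2·4 + (2)·2 = 12. ✓

z(n) = 2z(n-1) + 2z(n-2), z(0) = 0, z(1) = 2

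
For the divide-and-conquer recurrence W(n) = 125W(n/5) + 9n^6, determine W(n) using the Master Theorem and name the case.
Master Theorem template: W(n) = a·W(n/b) + f(n).
Here: a=125, b=5, f(n)=9n^6
Compute log_b(a) = log_5(125) = 3.
f(n) = 9n^6 = Ω(n^(3+ε)) with ε = 3, and the regularity condition holds (a·f(n/b) = (a/b^6)·f(n) with a/b^6 = 5^-3 < 1). Case 3: W(n) = Θ(f(n)) = Θ(n^6).

Case 3: W(n) = Θ(n^6)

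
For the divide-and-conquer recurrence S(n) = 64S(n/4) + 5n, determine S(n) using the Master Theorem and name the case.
Master Theorem template: S(n) = a·S(n/b) + f(n).
Here: a=64, b=4, f(n)=5n
Compute log_b(a) = log_4(64) = 3.
f(n) = 5n = O(n^(3-ε)) with ε = 2. Case 1: S(n) = Θ(n^log_b(a)) = Θ(n^3).

Case 1: S(n) = Θ(n^3)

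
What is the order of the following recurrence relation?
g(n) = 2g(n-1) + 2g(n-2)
The order is the largest lag k for which g(n-k) appears. Here the deepest term is g(n-2), so the order is 2.

Order 2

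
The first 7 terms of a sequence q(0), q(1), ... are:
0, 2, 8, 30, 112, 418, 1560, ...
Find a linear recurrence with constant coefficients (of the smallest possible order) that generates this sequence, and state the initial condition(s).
Look for the lowest-order linear relation among consecutive terms.
Observation: q(n) - 4·q(n-1) - (-1)·q(n-2) = 0 holds for the shown terms, and no order-1 relation q(n) = α·q(n-1) + β fits.
Check at n=3: 4·8 + (-1)·2 = 30. ✓

q(n) = 4q(n-1) - q(n-2), q(0) = 0, q(1) = 2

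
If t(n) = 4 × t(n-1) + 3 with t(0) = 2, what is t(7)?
Computing step by step:
t(0) = 2
t(1) = 4 × 2 + 3 = 11
t(2) = 4 × 11 + 3 = 47
t(3) = 4 × 47 + 3 = 191
t(4) = 4 × 191 + 3 = 767
t(5) = 4 × 767 + 3 = 3071
t(6) = 4 × 3071 + 3 = 12287
t(7) = 4 × 12287 + 3 = 49151

49151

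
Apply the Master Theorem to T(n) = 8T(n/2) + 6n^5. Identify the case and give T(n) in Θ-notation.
Master Theorem template: T(n) = a·T(n/b) + f(n).
Here: a=8, b=2, f(n)=6n^5
Compute log_b(a) = log_2(8) = 3.
f(n) = 6n^5 = Ω(n^(3+ε)) with ε = 2, and the regularity condition holds (a·f(n/b) = (a/b^5)·f(n) with a/b^5 = 2^-2 < 1). Case 3: T(n) = Θ(f(n)) = Θ(n^5).

Case 3: T(n) = Θ(n^5)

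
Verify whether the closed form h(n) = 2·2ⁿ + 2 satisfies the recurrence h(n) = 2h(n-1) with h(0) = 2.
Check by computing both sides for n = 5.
From the recurrence with h(0) = 2:
  h(0) = 2, h(1) = 4, h(2) = 8, h(3) = 16, h(4) = 32, h(5) = 64
  so the recurrence gives h(5) = 64.
From the proposed closed form h(n) = 2·2ⁿ + 2:
  h(5) = 66.
The recurrence gives 64 but the closed form gives 66, so the closed form does not satisfy the recurrence.

No, the closed form is incorrect.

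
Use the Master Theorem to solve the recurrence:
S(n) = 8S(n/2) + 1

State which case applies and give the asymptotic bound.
Master Theorem template: S(n) = a·S(n/b) + f(n).
Here: a=8, b=2, f(n)=1
Compute log_b(a) = log_2(8) = 3.
f(n) = 1 = O(n^(3-ε)) with ε = 3. Case 1: S(n) = Θ(n^log_b(a)) = Θ(n^3).

Case 1: S(n) = Θ(n^3)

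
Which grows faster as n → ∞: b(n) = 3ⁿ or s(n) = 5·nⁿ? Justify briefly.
Comparing growth rates:
Growth-rate hierarchy: log n ≺ any polynomial ≺ any exponential cⁿ (c>1) ≺ n! ≺ nⁿ.
super-exponential nⁿ dominates exponential base 3 asymptotically.

s(n) grows faster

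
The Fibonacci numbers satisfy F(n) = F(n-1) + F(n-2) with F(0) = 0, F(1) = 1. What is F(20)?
Computing the sequence terms:
0, 1, 1, 2, 3, 5, 8, 13, 21, 34, 55, 89, 144, 233, 377, 610, 987, 1597, 2584, 4181, 6765

6765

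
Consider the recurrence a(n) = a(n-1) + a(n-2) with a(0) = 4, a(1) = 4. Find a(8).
Computing the sequence terms:
4, 4, 8, 12, 20, 32, 52, 84, 136

136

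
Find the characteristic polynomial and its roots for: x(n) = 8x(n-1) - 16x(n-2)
Substitute x(n) = rⁿ and divide through by rⁿ⁻²: r² - 8r + 16 = 0
Factor: (r - 4)² = 0, so r = 4 (double root).
General solution: x(n) = (A + Bn)·4ⁿ

Characteristic: r² - 8r + 16 = 0, Roots: r = 4 (double root)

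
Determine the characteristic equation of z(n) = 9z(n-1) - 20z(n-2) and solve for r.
Substitute z(n) = rⁿ and divide through by rⁿ⁻²: r² - 9r + 20 = 0
Factor: (r - 4)(r - 5) = 0, so r = 4, 5.
General solution: z(n) = A·4ⁿ + B·5ⁿ

Characteristic: r² - 9r + 20 = 0, Roots: r = 4, 5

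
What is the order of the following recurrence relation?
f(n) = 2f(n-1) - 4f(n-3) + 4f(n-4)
The order is the largest lag k for which f(n-k) appears. Here the deepest term is f(n-4), so the order is 4.

Order 4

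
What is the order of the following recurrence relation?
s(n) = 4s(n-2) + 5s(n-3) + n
The order is the largest lag k for which s(n-k) appears. Here the deepest term is s(n-3) (the n term is non-homogeneous and does not affect the order), so the order is 3.

Order 3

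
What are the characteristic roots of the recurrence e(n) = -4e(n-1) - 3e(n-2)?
Substitute e(n) = rⁿ and divide through by rⁿ⁻²: r² + 4r + 3 = 0
Factor: (r + 1)(r + 3) = 0, so r = -1, -3.
General solution: e(n) = A·(-1)ⁿ + B·(-3)ⁿ

Characteristic: r² + 4r + 3 = 0, Roots: r = -1, -3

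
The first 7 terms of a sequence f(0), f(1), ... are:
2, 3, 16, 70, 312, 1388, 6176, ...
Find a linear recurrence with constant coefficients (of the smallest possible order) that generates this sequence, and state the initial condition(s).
Look for the lowest-order linear relation among consecutive terms.
Observation: f(n) - 4·f(n-1) - (2)·f(n-2) = 0 holds for the shown terms, and no order-1 relation f(n) = α·f(n-1) + β fits.
Check at n=3: 4·16 + (2)·3 = 70. ✓

f(n) = 4f(n-1) + 2f(n-2), f(0) = 2, f(1) = 3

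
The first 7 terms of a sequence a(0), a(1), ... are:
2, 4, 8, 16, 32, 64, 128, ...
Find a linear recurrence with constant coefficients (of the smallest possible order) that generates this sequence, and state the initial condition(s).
Look for the lowest-order linear relation among consecutive terms.
Observation: each term is 2× the previous.
Check at n=2: 2·4 = 8. ✓

a(n) = 2 × a(n-1), a(0) = 2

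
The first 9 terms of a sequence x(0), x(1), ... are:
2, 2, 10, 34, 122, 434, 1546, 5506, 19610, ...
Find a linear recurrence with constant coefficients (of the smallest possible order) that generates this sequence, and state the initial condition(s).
Look for the lowest-order linear relation among consecutive terms.
Observation: x(n) - 3·x(n-1) - (2)·x(n-2) = 0 holds for the shown terms, and no order-1 relation x(n) = α·x(n-1) + β fits.
Check at n=3: 3·10 + (2)·2 = 34. ✓

x(n) = 3x(n-1) + 2x(n-2), x(0) = 2, x(1) = 2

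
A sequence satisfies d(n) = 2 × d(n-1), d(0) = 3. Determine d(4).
Computing step by step:
d(0) = 3
d(1) = 2 × 3 = 6
d(2) = 2 × 6 = 12
d(3) = 2 × 12 = 24
d(4) = 2 × 24 = 48

48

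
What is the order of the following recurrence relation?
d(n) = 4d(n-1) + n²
The order is the largest lag k for which d(n-k) appears. Here the deepest term is d(n-1) (the n² term is non-homogeneous and does not affect the order), so the order is 1.

Order 1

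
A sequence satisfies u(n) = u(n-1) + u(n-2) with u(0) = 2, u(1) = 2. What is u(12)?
Computing the sequence terms:
2, 2, 4, 6, 10, 16, 26, 42, 68, 110, 178, 288, 466

466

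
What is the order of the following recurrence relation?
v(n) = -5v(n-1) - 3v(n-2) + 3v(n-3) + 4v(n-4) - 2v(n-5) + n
The order is the largest lag k for which v(n-k) appears. Here the deepest term is v(n-5) (the n term is non-homogeneous and does not affect the order), so the order is 5.

Order 5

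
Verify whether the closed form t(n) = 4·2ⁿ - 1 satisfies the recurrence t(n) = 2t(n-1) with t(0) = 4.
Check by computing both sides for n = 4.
From the recurrence with t(0) = 4:
  t(0) = 4, t(1) = 8, t(2) = 16, t(3) = 32, t(4) = 64
  so the recurrence gives t(4) = 64.
From the proposed closed form t(n) = 4·2ⁿ - 1:
  t(4) = 63.
The recurrence gives 64 but the closed form gives 63, so the closed form does not satisfy the recurrence.

No, the closed form is incorrect.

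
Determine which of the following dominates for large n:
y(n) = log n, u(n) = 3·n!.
Comparing growth rates:
Growth-rate hierarchy: log n ≺ any polynomial ≺ any exponential cⁿ (c>1) ≺ n! ≺ nⁿ.
factorial dominates logarithmic asymptotically.

u(n) grows faster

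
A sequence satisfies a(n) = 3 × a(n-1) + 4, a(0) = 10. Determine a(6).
Computing step by step:
a(0) = 10
a(1) = 3 × 10 + 4 = 34
a(2) = 3 × 34 + 4 = 106
a(3) = 3 × 106 + 4 = 322
a(4) = 3 × 322 + 4 = 970
a(5) = 3 × 970 + 4 = 2914
a(6) = 3 × 2914 + 4 = 8746

8746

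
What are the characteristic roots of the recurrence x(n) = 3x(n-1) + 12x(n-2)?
Substitute x(n) = rⁿ and divide through by rⁿ⁻²: r² - 3r - 12 = 0
Discriminant: 3² + 4·12 = 57, not a perfect square, so by the quadratic formula r = (3 ± √57)/2.
General solution: x(n) = A·r₁ⁿ + B·r₂ⁿ where r₁,r₂ = (3 ± √57)/2

Characteristic: r² - 3r - 12 = 0, Roots: r = (3 ± √57)/2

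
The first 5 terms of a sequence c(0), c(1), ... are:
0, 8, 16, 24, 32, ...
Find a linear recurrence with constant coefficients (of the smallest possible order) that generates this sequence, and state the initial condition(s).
Look for the lowest-order linear relation among consecutive terms.
Observation: consecutive differences are constant (= 8).
Check at n=2: 1·8 + 8 = 16. ✓

c(n) = c(n-1) + 8, c(0) = 0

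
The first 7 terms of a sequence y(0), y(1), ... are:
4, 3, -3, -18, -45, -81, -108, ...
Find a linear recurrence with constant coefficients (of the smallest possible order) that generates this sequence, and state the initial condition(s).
Look for the lowest-order linear relation among consecutive terms.
Observation: y(n) - 3·y(n-1) - (-3)·y(n-2) = 0 holds for the shown terms, and no order-1 relation y(n) = α·y(n-1) + β fits.
Check at n=3: 3·-3 + (-3)·3 = -18. ✓

y(n) = 3y(n-1) - 3y(n-2), y(0) = 4, y(1) = 3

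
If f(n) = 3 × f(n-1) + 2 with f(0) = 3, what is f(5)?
Computing step by step:
f(0) = 3
f(1) = 3 × 3 + 2 = 11
f(2) = 3 × 11 + 2 = 35
f(3) = 3 × 35 + 2 = 107
f(4) = 3 × 107 + 2 = 323
f(5) = 3 × 323 + 2 = 971

971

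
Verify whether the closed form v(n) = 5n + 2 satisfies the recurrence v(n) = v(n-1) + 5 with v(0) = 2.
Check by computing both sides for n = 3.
From the recurrence with v(0) = 2:
  v(0) = 2, v(1) = 7, v(2) = 12, v(3) = 17
  so the recurrence gives v(3) = 17.
From the proposed closed form v(n) = 5n + 2:
  v(3) = 17.
Both sides give 17 at n = 3, and the initial condition(s) match, so the closed form is consistent.

Yes, the closed form is correct.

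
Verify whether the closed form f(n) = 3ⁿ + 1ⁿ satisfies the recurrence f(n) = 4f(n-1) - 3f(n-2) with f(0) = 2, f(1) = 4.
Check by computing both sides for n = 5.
From the recurrence with f(0) = 2, f(1) = 4:
  f(0) = 2, f(1) = 4, f(2) = 10, f(3) = 28, f(4) = 82, f(5) = 244
  so the recurrence gives f(5) = 244.
From the proposed closed form f(n) = 3ⁿ + 1ⁿ:
  f(5) = 244.
Both sides give 244 at n = 5, and the initial condition(s) match, so the closed form is consistent.

Yes, the closed form is correct.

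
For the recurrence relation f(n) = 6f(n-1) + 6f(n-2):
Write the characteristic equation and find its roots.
Substitute f(n) = rⁿ and divide through by rⁿ⁻²: r² - 6r - 6 = 0
Discriminant: 6² + 4·6 = 60, not a perfect square, so by the quadratic formula r = (6 ± √60)/2.
General solution: f(n) = A·r₁ⁿ + B·r₂ⁿ where r₁,r₂ = (6 ± √60)/2

Characteristic: r² - 6r - 6 = 0, Roots: r = (6 ± √60)/2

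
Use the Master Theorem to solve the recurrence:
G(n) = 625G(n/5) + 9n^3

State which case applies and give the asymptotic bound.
Master Theorem template: G(n) = a·G(n/b) + f(n).
Here: a=625, b=5, f(n)=9n^3
Compute log_b(a) = log_5(625) = 4.
f(n) = 9n^3 = O(n^(4-ε)) with ε = 1. Case 1: G(n) = Θ(n^log_b(a)) = Θ(n^4).

Case 1: G(n) = Θ(n^4)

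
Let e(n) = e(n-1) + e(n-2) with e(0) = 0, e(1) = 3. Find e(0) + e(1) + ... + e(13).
Computing the sequence terms: 0, 3, 3, 6, 9, 15, 24, 39, 63, 102, 165, 267, 432, 699
Adding these values together:

1827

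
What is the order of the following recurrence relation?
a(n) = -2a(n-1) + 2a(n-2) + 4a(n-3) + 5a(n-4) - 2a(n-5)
The order is the largest lag k for which a(n-k) appears. Here the deepest term is a(n-5), so the order is 5.

Order 5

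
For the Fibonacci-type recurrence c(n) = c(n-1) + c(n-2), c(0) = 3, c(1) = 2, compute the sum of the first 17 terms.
Computing the sequence terms: 3, 2, 5, 7, 12, 19, 31, 50, 81, 131, 212, 343, 555, 898, 1453, 2351, 3804
Adding these values together:

9957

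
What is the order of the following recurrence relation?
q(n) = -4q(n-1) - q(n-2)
The order is the largest lag k for which q(n-k) appears. Here the deepest term is q(n-2), so the order is 2.

Order 2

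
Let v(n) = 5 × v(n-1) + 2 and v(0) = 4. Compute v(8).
Computing step by step:
v(0) = 4
v(1) = 5 × 4 + 2 = 22
v(2) = 5 × 22 + 2 = 112
v(3) = 5 × 112 + 2 = 562
v(4) = 5 × 562 + 2 = 2812
v(5) = 5 × 2812 + 2 = 14062
v(6) = 5 × 14062 + 2 = 70312
v(7) = 5 × 70312 + 2 = 351562
v(8) = 5 × 351562 + 2 = 1757812

1757812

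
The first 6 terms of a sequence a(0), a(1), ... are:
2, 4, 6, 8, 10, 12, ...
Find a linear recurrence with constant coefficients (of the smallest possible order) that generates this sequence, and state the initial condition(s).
Look for the lowest-order linear relation among consecutive terms.
Observation: consecutive differences are constant (= 2).
Check at n=2: 1·4 + 2 = 6. ✓

a(n) = a(n-1) + 2, a(0) = 2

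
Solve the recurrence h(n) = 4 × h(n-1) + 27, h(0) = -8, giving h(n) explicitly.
Recurrence: h(n) = 4 × h(n-1) + 27, initial: h(0) = -8.
Try h(n) = A·4ⁿ + C. Substituting: A·4ⁿ + C = 4(A·4ⁿ⁻¹ + C) + 27 = A·4ⁿ + 4C + 27, so C = 4C + 27, giving C = -9. Then h(0) = A - 9 = -8 gives A = 1.

h(n) = 4ⁿ - 9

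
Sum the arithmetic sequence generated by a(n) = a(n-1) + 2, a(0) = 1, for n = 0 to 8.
Computing the sequence terms: 1, 3, 5, 7, 9, 11, 13, 15, 17
Adding these values together:

81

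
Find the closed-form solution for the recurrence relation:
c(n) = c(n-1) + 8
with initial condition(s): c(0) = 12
Recurrence: c(n) = c(n-1) + 8, initial: c(0) = 12.
Each step adds 8, so c(n) = c(0) + 8n = 8n + 12.

c(n) = 8n + 12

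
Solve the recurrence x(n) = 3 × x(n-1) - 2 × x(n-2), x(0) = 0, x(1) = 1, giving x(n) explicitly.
Recurrence: x(n) = 3 × x(n-1) - 2 × x(n-2), initial: x(0) = 0, x(1) = 1.
Characteristic equation: r² - 3r + 2 = 0, which factors as (r - 2)(r - 1) = 0, so r = 2, 1. General solution x(n) = A·2ⁿ + B·1ⁿ. From x(0) = 0: A + B = 0. From x(1) = 1: 2A + 1B = 1. Solving gives A = 1, B = -1.

x(n) = 2ⁿ - 1ⁿ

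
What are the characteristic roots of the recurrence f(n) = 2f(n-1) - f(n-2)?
Substitute f(n) = rⁿ and divide through by rⁿ⁻²: r² - 2r + 1 = 0
Factor: (r - 1)² = 0, so r = 1 (double root).
General solution: f(n) = (A + Bn)·1ⁿ

Characteristic: r² - 2r + 1 = 0, Roots: r = 1 (double root)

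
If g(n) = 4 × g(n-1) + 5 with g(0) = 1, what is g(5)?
Computing step by step:
g(0) = 1
g(1) = 4 × 1 + 5 = 9
g(2) = 4 × 9 + 5 = 41
g(3) = 4 × 41 + 5 = 169
g(4) = 4 × 169 + 5 = 681
g(5) = 4 × 681 + 5 = 2729

2729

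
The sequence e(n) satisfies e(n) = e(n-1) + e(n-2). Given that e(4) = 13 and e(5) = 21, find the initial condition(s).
Work backwards using e(k) = e(k+2) - e(k+1):
e(3) = e(5) - e(4) = 21 - 13 = 8
e(2) = e(4) - e(3) = 13 - 8 = 5
e(1) = e(3) - e(2) = 8 - 5 = 3
e(0) = e(2) - e(1) = 5 - 3 = 2

e(0) = 2, e(1) = 3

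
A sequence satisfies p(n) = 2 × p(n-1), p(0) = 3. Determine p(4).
Computing step by step:
p(0) = 3
p(1) = 2 × 3 = 6
p(2) = 2 × 6 = 12
p(3) = 2 × 12 = 24
p(4) = 2 × 24 = 48

48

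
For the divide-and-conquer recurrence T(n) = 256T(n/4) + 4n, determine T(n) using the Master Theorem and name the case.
Master Theorem template: T(n) = a·T(n/b) + f(n).
Here: a=256, b=4, f(n)=4n
Compute log_b(a) = log_4(256) = 4.
f(n) = 4n = O(n^(4-ε)) with ε = 3. Case 1: T(n) = Θ(n^log_b(a)) = Θ(n^4).

Case 1: T(n) = Θ(n^4)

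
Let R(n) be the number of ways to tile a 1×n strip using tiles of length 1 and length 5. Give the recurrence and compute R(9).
Condition on the last tile: it has length 1 (leaving a 1×(n-1) strip) or length 5 (leaving a 1×(n-5) strip), so R(n) = R(n-1) + R(n-5) (order-5 linear recurrence).
For 0 ≤ i < 5 only unit tiles fit, so R(i) = 1.
Iterating the recurrence: R(5) = 2, R(6) = 3, R(7) = 4, R(8) = 5, R(9) = 6.

R(n) = R(n-1) + R(n-5), with R(i) = 1 for 0 ≤ i < 5; R(9) = 6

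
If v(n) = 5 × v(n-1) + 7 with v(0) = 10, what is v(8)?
Computing step by step:
v(0) = 10
v(1) = 5 × 10 + 7 = 57
v(2) = 5 × 57 + 7 = 292
v(3) = 5 × 292 + 7 = 1467
v(4) = 5 × 1467 + 7 = 7342
v(5) = 5 × 7342 + 7 = 36717
v(6) = 5 × 36717 + 7 = 183592
v(7) = 5 × 183592 + 7 = 917967
v(8) = 5 × 917967 + 7 = 4589842

4589842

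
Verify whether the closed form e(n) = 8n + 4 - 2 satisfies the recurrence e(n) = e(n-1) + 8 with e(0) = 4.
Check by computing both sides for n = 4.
From the recurrence with e(0) = 4:
  e(0) = 4, e(1) = 12, e(2) = 20, e(3) = 28, e(4) = 36
  so the recurrence gives e(4) = 36.
From the proposed closed form e(n) = 8n + 4 - 2:
  e(4) = 34.
The recurrence gives 36 but the closed form gives 34, so the closed form does not satisfy the recurrence.

No, the closed form is incorrect.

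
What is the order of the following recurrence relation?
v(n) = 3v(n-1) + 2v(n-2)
The order is the largest lag k for which v(n-k) appears. Here the deepest term is v(n-2), so the order is 2.

Order 2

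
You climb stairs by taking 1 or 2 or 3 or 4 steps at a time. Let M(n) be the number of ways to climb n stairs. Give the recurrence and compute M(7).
Condition on the size of the last step (1 to 4): before it there were n-1, …, n-4 stairs climbed, and these cases are disjoint, so M(n) = M(n-1) + M(n-2) + M(n-3) + M(n-4) (order-4 linear recurrence).
Initial conditions by direct count (compositions of i into parts ≤ 4): M(1) = 1; M(2) = 2; M(3) = 4; M(4) = 8.
Iterating the recurrence: M(5) = 15, M(6) = 29, M(7) = 56.

M(n) = M(n-1) + M(n-2) + M(n-3) + M(n-4), M(1) = 1, M(2) = 2, M(3) = 4, M(4) = 8; M(7) = 56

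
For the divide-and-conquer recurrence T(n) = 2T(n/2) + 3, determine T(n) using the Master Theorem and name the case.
Master Theorem template: T(n) = a·T(n/b) + f(n).
Here: a=2, b=2, f(n)=3
Compute log_b(a) = log_2(2) = 1.
f(n) = 3 = O(n^(1-ε)) with ε = 1. Case 1: T(n) = Θ(n^log_b(a)) = Θ(n).

Case 1: T(n) = Θ(n)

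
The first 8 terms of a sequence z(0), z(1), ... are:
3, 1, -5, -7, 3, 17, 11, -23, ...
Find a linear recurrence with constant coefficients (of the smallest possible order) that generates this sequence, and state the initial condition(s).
Look for the lowest-order linear relation among consecutive terms.
Observation: z(n) - 1·z(n-1) - (-2)·z(n-2) = 0 holds for the shown terms, and no order-1 relation z(n) = α·z(n-1) + β fits.
Check at n=3: 1·-5 + (-2)·1 = -7. ✓

z(n) = z(n-1) - 2z(n-2), z(0) = 3, z(1) = 1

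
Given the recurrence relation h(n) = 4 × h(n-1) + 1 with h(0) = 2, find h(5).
Computing step by step:
h(0) = 2
h(1) = 4 × 2 + 1 = 9
h(2) = 4 × 9 + 1 = 37
h(3) = 4 × 37 + 1 = 149
h(4) = 4 × 149 + 1 = 597
h(5) = 4 × 597 + 1 = 2389

2389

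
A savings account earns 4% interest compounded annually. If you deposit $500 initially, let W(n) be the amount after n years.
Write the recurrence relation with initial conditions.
Each year the balance grows by 4%, i.e. is multiplied by 1 + 4/100 = 1.04, so W(n) = 1.04 × W(n-1). The initial deposit gives W(0) = 500.
Unrolling gives the closed form W(n) = 500 × (1.04)ⁿ.

W(n) = 1.04 × W(n-1), W(0) = 500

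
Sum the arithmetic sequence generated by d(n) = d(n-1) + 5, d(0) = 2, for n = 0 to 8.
Computing the sequence terms: 2, 7, 12, 17, 22, 27, 32, 37, 42
Adding these values together:

198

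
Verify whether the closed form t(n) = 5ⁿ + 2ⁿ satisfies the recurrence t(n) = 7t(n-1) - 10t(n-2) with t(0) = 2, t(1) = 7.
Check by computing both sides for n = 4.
From the recurrence with t(0) = 2, t(1) = 7:
  t(0) = 2, t(1) = 7, t(2) = 29, t(3) = 133, t(4) = 641
  so the recurrence gives t(4) = 641.
From the proposed closed form t(n) = 5ⁿ + 2ⁿ:
  t(4) = 641.
Both sides give 641 at n = 4, and the initial condition(s) match, so the closed form is consistent.

Yes, the closed form is correct.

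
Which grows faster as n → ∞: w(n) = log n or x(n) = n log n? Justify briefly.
Comparing growth rates:
Growth-rate hierarchy: log n ≺ any polynomial ≺ any exponential cⁿ (c>1) ≺ n! ≺ nⁿ.
polynomial degree 1 (with log factor) dominates logarithmic asymptotically.

x(n) grows faster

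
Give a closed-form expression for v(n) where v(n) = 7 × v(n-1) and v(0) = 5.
Recurrence: v(n) = 7 × v(n-1), initial: v(0) = 5.
Each term is 7 times the previous, so this is geometric with ratio 7. After n steps: v(n) = v(0)·7ⁿ = 5·7ⁿ.

v(n) = 5·7ⁿ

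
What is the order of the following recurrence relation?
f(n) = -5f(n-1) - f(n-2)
The order is the largest lag k for which f(n-k) appears. Here the deepest term is f(n-2), so the order is 2.

Order 2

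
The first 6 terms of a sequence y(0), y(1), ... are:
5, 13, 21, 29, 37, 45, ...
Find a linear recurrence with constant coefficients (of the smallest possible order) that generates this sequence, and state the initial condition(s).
Look for the lowest-order linear relation among consecutive terms.
Observation: consecutive differences are constant (= 8).
Check at n=2: 1·13 + 8 = 21. ✓

y(n) = y(n-1) + 8, y(0) = 5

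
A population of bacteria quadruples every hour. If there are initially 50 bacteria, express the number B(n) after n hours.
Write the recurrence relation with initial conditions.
Each hour multiplies the count by 4, so the count after n hours depends only on the count after n-1 hours: B(n) = 4 × B(n-1). The starting count gives B(0) = 50.
Unrolling n times gives the closed form B(n) = 50 × 4ⁿ.

B(n) = 4 × B(n-1), B(0) = 50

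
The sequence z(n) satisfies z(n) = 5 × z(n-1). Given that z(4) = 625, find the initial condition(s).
In general z(n) = 5ⁿ · z(0). At n = 4: z(0) = z(4) / 5^4 = 625 / 625 = 1.

z(0) = 1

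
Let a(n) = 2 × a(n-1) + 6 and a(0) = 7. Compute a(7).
Computing step by step:
a(0) = 7
a(1) = 2 × 7 + 6 = 20
a(2) = 2 × 20 + 6 = 46
a(3) = 2 × 46 + 6 = 98
a(4) = 2 × 98 + 6 = 202
a(5) = 2 × 202 + 6 = 410
a(6) = 2 × 410 + 6 = 826
a(7) = 2 × 826 + 6 = 1658

1658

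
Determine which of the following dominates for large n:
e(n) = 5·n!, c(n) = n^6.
Comparing growth rates:
Growth-rate hierarchy: log n ≺ any polynomial ≺ any exponential cⁿ (c>1) ≺ n! ≺ nⁿ.
factorial dominates polynomial degree 6 asymptotically.

e(n) grows faster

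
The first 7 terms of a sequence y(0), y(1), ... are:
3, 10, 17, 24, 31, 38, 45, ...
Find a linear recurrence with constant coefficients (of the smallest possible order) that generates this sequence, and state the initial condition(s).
Look for the lowest-order linear relation among consecutive terms.
Observation: consecutive differences are constant (= 7).
Check at n=2: 1·10 + 7 = 17. ✓

y(n) = y(n-1) + 7, y(0) = 3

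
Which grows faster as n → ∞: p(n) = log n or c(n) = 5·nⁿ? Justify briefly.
Comparing growth rates:
Growth-rate hierarchy: log n ≺ any polynomial ≺ any exponential cⁿ (c>1) ≺ n! ≺ nⁿ.
super-exponential nⁿ dominates logarithmic asymptotically.

c(n) grows faster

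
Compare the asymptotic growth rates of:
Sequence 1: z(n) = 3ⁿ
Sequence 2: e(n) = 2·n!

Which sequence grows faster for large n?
Comparing growth rates:
Growth-rate hierarchy: log n ≺ any polynomial ≺ any exponential cⁿ (c>1) ≺ n! ≺ nⁿ.
factorial dominates exponential base 3 asymptotically.

e(n) grows faster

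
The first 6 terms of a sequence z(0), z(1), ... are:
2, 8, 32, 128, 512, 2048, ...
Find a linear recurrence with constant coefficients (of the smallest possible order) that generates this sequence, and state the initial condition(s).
Look for the lowest-order linear relation among consecutive terms.
Observation: each term is 4× the previous.
Check at n=2: 4·8 = 32. ✓

z(n) = 4 × z(n-1), z(0) = 2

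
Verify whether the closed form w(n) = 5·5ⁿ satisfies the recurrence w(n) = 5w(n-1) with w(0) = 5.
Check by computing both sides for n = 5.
From the recurrence with w(0) = 5:
  w(0) = 5, w(1) = 25, w(2) = 125, w(3) = 625, w(4) = 3125, w(5) = 15625
  so the recurrence gives w(5) = 15625.
From the proposed closed form w(n) = 5·5ⁿ:
  w(5) = 15625.
Both sides give 15625 at n = 5, and the initial condition(s) match, so the closed form is consistent.

Yes, the closed form is correct.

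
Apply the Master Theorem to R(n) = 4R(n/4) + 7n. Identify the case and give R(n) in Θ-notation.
Master Theorem template: R(n) = a·R(n/b) + f(n).
Here: a=4, b=4, f(n)=7n
Compute log_b(a) = log_4(4) = 1.
f(n) = 7n = Θ(n). Case 2: R(n) = Θ(n log n).

Case 2: R(n) = Θ(n log n)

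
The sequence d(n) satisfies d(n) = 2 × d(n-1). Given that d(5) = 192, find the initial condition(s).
In general d(n) = 2ⁿ · d(0). At n = 5: d(0) = d(5) / 2^5 = 192 / 32 = 6.

d(0) = 6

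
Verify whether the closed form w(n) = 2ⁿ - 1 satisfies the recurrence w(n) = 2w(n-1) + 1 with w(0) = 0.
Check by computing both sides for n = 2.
From the recurrence with w(0) = 0:
  w(0) = 0, w(1) = 1, w(2) = 3
  so the recurrence gives w(2) = 3.
From the proposed closed form w(n) = 2ⁿ - 1:
  w(2) = 3.
Both sides give 3 at n = 2, and the initial condition(s) match, so the closed form is consistent.

Yes, the closed form is correct.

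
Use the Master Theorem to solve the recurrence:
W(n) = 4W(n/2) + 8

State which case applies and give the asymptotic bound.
Master Theorem template: W(n) = a·W(n/b) + f(n).
Here: a=4, b=2, f(n)=8
Compute log_b(a) = log_2(4) = 2.
f(n) = 8 = O(n^(2-ε)) with ε = 2. Case 1: W(n) = Θ(n^log_b(a)) = Θ(n^2).

Case 1: W(n) = Θ(n^2)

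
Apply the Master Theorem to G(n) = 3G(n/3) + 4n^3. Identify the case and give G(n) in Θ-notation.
Master Theorem template: G(n) = a·G(n/b) + f(n).
Here: a=3, b=3, f(n)=4n^3
Compute log_b(a) = log_3(3) = 1.
f(n) = 4n^3 = Ω(n^(1+ε)) with ε = 2, and the regularity condition holds (a·f(n/b) = (a/b^3)·f(n) with a/b^3 = 3^-2 < 1). Case 3: G(n) = Θ(f(n)) = Θ(n^3).

Case 3: G(n) = Θ(n^3)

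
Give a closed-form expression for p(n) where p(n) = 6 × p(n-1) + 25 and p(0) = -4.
Recurrence: p(n) = 6 × p(n-1) + 25, initial: p(0) = -4.
Try p(n) = A·6ⁿ + C. Substituting: A·6ⁿ + C = 6(A·6ⁿ⁻¹ + C) + 25 = A·6ⁿ + 6C + 25, so C = 6C + 25, giving C = -5. Then p(0) = A - 5 = -4 gives A = 1.

p(n) = 6ⁿ - 5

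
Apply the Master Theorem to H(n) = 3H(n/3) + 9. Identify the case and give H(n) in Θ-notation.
Master Theorem template: H(n) = a·H(n/b) + f(n).
Here: a=3, b=3, f(n)=9
Compute log_b(a) = log_3(3) = 1.
f(n) = 9 = O(n^(1-ε)) with ε = 1. Case 1: H(n) = Θ(n^log_b(a)) = Θ(n).

Case 1: H(n) = Θ(n)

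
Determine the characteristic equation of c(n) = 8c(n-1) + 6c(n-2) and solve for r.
Substitute c(n) = rⁿ and divide through by rⁿ⁻²: r² - 8r - 6 = 0
Discriminant: 8² + 4·6 = 88, not a perfect square, so by the quadratic formula r = (8 ± √88)/2.
General solution: c(n) = A·r₁ⁿ + B·r₂ⁿ where r₁,r₂ = (8 ± √88)/2

Characteristic: r² - 8r - 6 = 0, Roots: r = (8 ± √88)/2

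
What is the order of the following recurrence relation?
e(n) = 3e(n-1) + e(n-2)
The order is the largest lag k for which e(n-k) appears. Here the deepest term is e(n-2), so the order is 2.

Order 2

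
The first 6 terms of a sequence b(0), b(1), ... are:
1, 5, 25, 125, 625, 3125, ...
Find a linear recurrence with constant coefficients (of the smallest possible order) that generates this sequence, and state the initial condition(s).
Look for the lowest-order linear relation among consecutive terms.
Observation: each term is 5× the previous.
Check at n=2: 5·5 = 25. ✓

b(n) = 5 × b(n-1), b(0) = 1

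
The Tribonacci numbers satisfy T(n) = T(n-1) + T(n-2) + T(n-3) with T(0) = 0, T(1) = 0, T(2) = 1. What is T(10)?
Computing the sequence terms:
0, 0, 1, 1, 2, 4, 7, 13, 24, 44, 81

81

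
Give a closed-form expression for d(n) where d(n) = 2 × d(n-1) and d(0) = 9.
Recurrence: d(n) = 2 × d(n-1), initial: d(0) = 9.
Each term is 2 times the previous, so this is geometric with ratio 2. After n steps: d(n) = d(0)·2ⁿ = 9·2ⁿ.

d(n) = 9·2ⁿ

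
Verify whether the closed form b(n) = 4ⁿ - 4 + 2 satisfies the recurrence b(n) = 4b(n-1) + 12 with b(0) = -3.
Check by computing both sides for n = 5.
From the recurrence with b(0) = -3:
  b(0) = -3, b(1) = 0, b(2) = 12, b(3) = 60, b(4) = 252, b(5) = 1020
  so the recurrence gives b(5) = 1020.
From the proposed closed form b(n) = 4ⁿ - 4 + 2:
  b(5) = 1022.
The recurrence gives 1020 but the closed form gives 1022, so the closed form does not satisfy the recurrence.

No, the closed form is incorrect.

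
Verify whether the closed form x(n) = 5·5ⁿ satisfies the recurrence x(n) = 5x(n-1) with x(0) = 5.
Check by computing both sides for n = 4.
From the recurrence with x(0) = 5:
  x(0) = 5, x(1) = 25, x(2) = 125, x(3) = 625, x(4) = 3125
  so the recurrence gives x(4) = 3125.
From the proposed closed form x(n) = 5·5ⁿ:
  x(4) = 3125.
Both sides give 3125 at n = 4, and the initial condition(s) match, so the closed form is consistent.

Yes, the closed form is correct.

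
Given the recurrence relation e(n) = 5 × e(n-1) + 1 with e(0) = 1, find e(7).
Computing step by step:
e(0) = 1
e(1) = 5 × 1 + 1 = 6
e(2) = 5 × 6 + 1 = 31
e(3) = 5 × 31 + 1 = 156
e(4) = 5 × 156 + 1 = 781
e(5) = 5 × 781 + 1 = 3906
e(6) = 5 × 3906 + 1 = 19531
e(7) = 5 × 19531 + 1 = 97656

97656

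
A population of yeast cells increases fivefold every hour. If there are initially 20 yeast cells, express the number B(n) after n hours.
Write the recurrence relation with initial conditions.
Each hour multiplies the count by 5, so the count after n hours depends only on the count after n-1 hours: B(n) = 5 × B(n-1). The starting count gives B(0) = 20.
Unrolling n times gives the closed form B(n) = 20 × 5ⁿ.

B(n) = 5 × B(n-1), B(0) = 20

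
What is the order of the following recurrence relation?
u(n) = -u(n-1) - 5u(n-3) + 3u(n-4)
The order is the largest lag k for which u(n-k) appears. Here the deepest term is u(n-4), so the order is 4.

Order 4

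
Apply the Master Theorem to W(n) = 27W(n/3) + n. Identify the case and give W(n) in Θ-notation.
Master Theorem template: W(n) = a·W(n/b) + f(n).
Here: a=27, b=3, f(n)=n
Compute log_b(a) = log_3(27) = 3.
f(n) = n = O(n^(3-ε)) with ε = 2. Case 1: W(n) = Θ(n^log_b(a)) = Θ(n^3).

Case 1: W(n) = Θ(n^3)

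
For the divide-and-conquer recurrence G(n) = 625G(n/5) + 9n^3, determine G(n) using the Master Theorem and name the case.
Master Theorem template: G(n) = a·G(n/b) + f(n).
Here: a=625, b=5, f(n)=9n^3
Compute log_b(a) = log_5(625) = 4.
f(n) = 9n^3 = O(n^(4-ε)) with ε = 1. Case 1: G(n) = Θ(n^log_b(a)) = Θ(n^4).

Case 1: G(n) = Θ(n^4)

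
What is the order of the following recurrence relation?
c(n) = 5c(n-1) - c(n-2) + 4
The order is the largest lag k for which c(n-k) appears. Here the deepest term is c(n-2) (the 4 term is non-homogeneous and does not affect the order), so the order is 2.

Order 2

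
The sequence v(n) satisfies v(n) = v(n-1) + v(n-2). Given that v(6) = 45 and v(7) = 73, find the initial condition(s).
Work backwards using v(k) = v(k+2) - v(k+1):
v(5) = v(7) - v(6) = 73 - 45 = 28
v(4) = v(6) - v(5) = 45 - 28 = 17
v(3) = v(5) - v(4) = 28 - 17 = 11
v(2) = v(4) - v(3) = 17 - 11 = 6
v(1) = v(3) - v(2) = 11 - 6 = 5
v(0) = v(2) - v(1) = 6 - 5 = 1

v(0) = 1, v(1) = 5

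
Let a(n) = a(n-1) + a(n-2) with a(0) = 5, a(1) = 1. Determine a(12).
Computing the sequence terms:
5, 1, 6, 7, 13, 20, 33, 53, 86, 139, 225, 364, 589

589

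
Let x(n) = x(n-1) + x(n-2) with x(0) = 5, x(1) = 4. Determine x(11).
Computing the sequence terms:
5, 4, 9, 13, 22, 35, 57, 92, 149, 241, 390, 631

631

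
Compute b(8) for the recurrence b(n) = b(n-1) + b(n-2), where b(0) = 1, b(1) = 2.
Computing the sequence terms:
1, 2, 3, 5, 8, 13, 21, 34, 55

55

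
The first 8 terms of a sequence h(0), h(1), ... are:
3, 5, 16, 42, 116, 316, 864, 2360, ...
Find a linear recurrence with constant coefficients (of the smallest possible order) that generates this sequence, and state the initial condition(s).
Look for the lowest-order linear relation among consecutive terms.
Observation: h(n) - 2·h(n-1) - (2)·h(n-2) = 0 holds for the shown terms, and no order-1 relation h(n) = α·h(n-1) + β fits.
Check at n=3: 2·16 + (2)·5 = 42. ✓

h(n) = 2h(n-1) + 2h(n-2), h(0) = 3, h(1) = 5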